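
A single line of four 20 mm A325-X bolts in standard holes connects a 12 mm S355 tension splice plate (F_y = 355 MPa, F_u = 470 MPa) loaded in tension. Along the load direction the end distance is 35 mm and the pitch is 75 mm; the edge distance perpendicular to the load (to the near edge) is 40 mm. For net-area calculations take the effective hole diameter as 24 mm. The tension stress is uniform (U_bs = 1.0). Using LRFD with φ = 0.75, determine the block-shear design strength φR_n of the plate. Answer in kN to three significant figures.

565 kN

Shear plane L_v = 35 + 3·75 = 260 mm; A_gv = 260 × 12 = 3120 mm².
A_nv = (260 − 3.5·24) × 12 = 2112 mm².
A_nt = (40 − 0.5·24) × 12 = 336 mm².
0.6 F_u A_nv = 595.6 kN; 0.6 F_y A_gv = 664.6 kN → shear rupture governs the shear term.
R_n = 595.6 + 1.0 × 470 × 336 / 1000 = 753.5 kN.
Design strength φR_n = 0.75 × 753.5 = 565 kN.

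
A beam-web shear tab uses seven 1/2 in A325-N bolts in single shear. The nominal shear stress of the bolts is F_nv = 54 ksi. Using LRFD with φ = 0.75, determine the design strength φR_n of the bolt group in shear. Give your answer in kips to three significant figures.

55.7 kips

A_b = π × 0.5² / 4 = 0.1963 in².
R_n = F_nv · A_b · n · n_s = 54 × 0.1963 × 7 × 1 = 74.22 kips.
Design strength φR_n = 0.75 × 74.22 = 55.7 kips.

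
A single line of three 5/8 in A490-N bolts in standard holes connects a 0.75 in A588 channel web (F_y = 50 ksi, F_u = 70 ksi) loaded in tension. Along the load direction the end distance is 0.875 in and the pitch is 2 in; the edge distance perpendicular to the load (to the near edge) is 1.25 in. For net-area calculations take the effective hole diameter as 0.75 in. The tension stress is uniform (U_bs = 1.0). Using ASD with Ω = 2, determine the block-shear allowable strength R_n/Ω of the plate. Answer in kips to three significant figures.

Shear plane L_v = 0.875 + 2·2 = 4.875 in; A_gv = 4.875 × 0.75 = 3.656 in².
A_nv = (4.875 − 2.5·0.75) × 0.75 = 2.25 in².
A_nt = (1.25 − 0.5·0.75) × 0.75 = 0.6562 in².
0.6 F_u A_nv = 94.5 kips; 0.6 F_y A_gv = 109.7 kips → shear rupture governs the shear term.
R_n = 94.5 + 1.0 × 70 × 0.6562 = 140.4 kips.
Allowable strength R_n/Ω = 140.4 / 2 = 70.2 kips.

70.2 kips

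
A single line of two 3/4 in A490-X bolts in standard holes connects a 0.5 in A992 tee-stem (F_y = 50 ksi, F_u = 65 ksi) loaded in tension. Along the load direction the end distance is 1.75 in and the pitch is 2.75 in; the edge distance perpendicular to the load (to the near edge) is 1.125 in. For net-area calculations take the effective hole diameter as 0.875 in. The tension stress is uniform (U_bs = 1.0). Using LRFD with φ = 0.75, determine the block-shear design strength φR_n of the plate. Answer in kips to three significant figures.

Shear plane L_v = 1.75 + 1·2.75 = 4.5 in; A_gv = 4.5 × 0.5 = 2.25 in².
A_nv = (4.5 − 1.5·0.875) × 0.5 = 1.594 in².
A_nt = (1.125 − 0.5·0.875) × 0.5 = 0.3438 in².
0.6 F_u A_nv = 62.16 kips; 0.6 F_y A_gv = 67.5 kips → shear rupture governs the shear term.
R_n = 62.16 + 1.0 × 65 × 0.3438 = 84.5 kips.
Design strength φR_n = 0.75 × 84.5 = 63.4 kips.

63.4 kips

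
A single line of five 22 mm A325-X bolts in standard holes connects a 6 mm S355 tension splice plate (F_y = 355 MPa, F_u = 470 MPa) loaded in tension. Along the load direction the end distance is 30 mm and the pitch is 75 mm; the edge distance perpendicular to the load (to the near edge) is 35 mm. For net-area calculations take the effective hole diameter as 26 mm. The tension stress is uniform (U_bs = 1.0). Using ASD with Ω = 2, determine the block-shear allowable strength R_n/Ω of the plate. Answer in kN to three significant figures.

211 kN

Shear plane L_v = 30 + 4·75 = 330 mm; A_gv = 330 × 6 = 1980 mm².
A_nv = (330 − 4.5·26) × 6 = 1278 mm².
A_nt = (35 − 0.5·26) × 6 = 132 mm².
0.6 F_u A_nv = 360.4 kN; 0.6 F_y A_gv = 421.7 kN → shear rupture governs the shear term.
R_n = 360.4 + 1.0 × 470 × 132 / 1000 = 422.4 kN.
Allowable strength R_n/Ω = 422.4 / 2 = 211 kN.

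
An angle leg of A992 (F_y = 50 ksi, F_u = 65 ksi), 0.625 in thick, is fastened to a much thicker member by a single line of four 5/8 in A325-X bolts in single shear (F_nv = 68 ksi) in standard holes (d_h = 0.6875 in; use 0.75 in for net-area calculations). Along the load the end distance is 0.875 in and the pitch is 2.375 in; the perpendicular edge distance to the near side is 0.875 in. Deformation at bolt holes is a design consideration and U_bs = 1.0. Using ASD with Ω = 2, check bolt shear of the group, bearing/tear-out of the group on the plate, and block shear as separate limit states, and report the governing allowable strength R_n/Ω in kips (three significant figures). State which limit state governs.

Bolt shear: A_b = π·0.625²/4 = 0.3068 in²; R_n = 68 × 0.3068 × 4 × 1 = 83.45 kips → 83.45 / 2 = 41.7 kips.
Bearing: edge l_c = 0.5312, r_n = 25.9 kips; interior l_c = 1.688, r_n = 60.94 kips; R_n = 25.9 + 3·60.94 = 208.7 kips → 104 kips.
Block shear: A_gv = 5, A_nv = 3.359, A_nt = 0.3125 in²; R_n = min(0.6F_uA_nv, 0.6F_yA_gv) + U_bs·F_u·A_nt = 151.3 kips → 75.7 kips.
Bolt shear governs: 41.7 kips.

41.7 kips (bolt shear governs)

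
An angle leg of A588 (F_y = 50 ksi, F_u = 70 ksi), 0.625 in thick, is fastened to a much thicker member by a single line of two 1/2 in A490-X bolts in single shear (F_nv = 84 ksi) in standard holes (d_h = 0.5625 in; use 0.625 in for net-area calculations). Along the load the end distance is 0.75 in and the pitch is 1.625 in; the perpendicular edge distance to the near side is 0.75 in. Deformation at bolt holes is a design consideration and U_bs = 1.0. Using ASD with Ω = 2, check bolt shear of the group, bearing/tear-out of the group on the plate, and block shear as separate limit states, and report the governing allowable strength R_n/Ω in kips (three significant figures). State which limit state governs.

16.5 kips (bolt shear governs)

Bolt shear: A_b = π·0.5²/4 = 0.1963 in²; R_n = 84 × 0.1963 × 2 × 1 = 32.99 kips → 32.99 / 2 = 16.5 kips.
Bearing: edge l_c = 0.4688, r_n = 24.61 kips; interior l_c = 1.062, r_n = 52.5 kips; R_n = 24.61 + 1·52.5 = 77.11 kips → 38.6 kips.
Block shear: A_gv = 1.484, A_nv = 0.8984, A_nt = 0.2734 in²; R_n = min(0.6F_uA_nv, 0.6F_yA_gv) + U_bs·F_u·A_nt = 56.88 kips → 28.4 kips.
Bolt shear governs: 16.5 kips.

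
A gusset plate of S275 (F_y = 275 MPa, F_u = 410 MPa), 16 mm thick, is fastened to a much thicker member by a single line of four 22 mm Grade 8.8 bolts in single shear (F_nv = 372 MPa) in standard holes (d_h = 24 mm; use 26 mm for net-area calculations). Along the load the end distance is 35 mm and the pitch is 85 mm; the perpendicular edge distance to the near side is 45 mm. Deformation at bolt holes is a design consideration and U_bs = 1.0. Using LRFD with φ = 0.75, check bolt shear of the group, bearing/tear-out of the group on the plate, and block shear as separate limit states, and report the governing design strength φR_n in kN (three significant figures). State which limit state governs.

424 kN (bolt shear governs)

Bolt shear: A_b = π·22²/4 = 380.1 mm²; R_n = 372 × 380.1 × 4 × 1 / 1000 = 565.6 kN → 0.75 × 565.6 = 424 kN.
Bearing: edge l_c = 23, r_n = 181.1 kN; interior l_c = 61, r_n = 346.4 kN; R_n = 181.1 + 3·346.4 = 1220 kN → 915 kN.
Block shear: A_gv = 4640, A_nv = 3184, A_nt = 512 mm²; R_n = min(0.6F_uA_nv, 0.6F_yA_gv) + U_bs·F_u·A_nt = 975.5 kN → 732 kN.
Bolt shear governs: 424 kN.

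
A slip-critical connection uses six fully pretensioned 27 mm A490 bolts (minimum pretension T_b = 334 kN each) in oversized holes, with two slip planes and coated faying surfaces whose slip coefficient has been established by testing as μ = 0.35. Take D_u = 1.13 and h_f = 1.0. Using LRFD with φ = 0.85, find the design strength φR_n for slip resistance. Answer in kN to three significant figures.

1350 kN

R_n = μ · D_u · h_f · T_b · n_s · n_b = 0.35 × 1.13 × 1.0 × 334 × 2 × 6 = 1585 kN.
Design strength φR_n = 0.85 × 1585 = 1350 kN.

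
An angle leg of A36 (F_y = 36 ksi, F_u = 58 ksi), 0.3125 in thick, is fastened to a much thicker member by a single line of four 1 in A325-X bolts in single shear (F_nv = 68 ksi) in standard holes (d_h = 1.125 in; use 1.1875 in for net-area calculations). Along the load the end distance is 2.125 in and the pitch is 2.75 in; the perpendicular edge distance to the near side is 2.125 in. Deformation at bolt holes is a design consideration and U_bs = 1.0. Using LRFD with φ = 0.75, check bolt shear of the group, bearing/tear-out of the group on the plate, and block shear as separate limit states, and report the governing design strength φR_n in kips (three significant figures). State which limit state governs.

71.5 kips (block shear governs)

Bolt shear: A_b = π·1²/4 = 0.7854 in²; R_n = 68 × 0.7854 × 4 × 1 = 213.6 kips → 0.75 × 213.6 = 160 kips.
Bearing: edge l_c = 1.562, r_n = 33.98 kips; interior l_c = 1.625, r_n = 35.34 kips; R_n = 33.98 + 3·35.34 = 140 kips → 105 kips.
Block shear: A_gv = 3.242, A_nv = 1.943, A_nt = 0.4785 in²; R_n = min(0.6F_uA_nv, 0.6F_yA_gv) + U_bs·F_u·A_nt = 95.38 kips → 71.5 kips.
Block shear governs: 71.5 kips.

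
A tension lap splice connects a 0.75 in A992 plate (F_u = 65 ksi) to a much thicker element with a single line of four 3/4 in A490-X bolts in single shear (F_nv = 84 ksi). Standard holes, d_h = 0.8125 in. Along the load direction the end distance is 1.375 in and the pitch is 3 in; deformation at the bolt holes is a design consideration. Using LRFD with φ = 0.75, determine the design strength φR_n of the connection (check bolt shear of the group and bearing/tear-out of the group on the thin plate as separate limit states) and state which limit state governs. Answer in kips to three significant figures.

Bolt shear: A_b = π·0.75²/4 = 0.4418 in²; R_n = 84 × 0.4418 × 4 × 1 = 148.4 kips → 0.75 × 148.4 = 111 kips.
Bearing (1.2 l_c t F_u ≤ 2.4 d t F_u): upper limit = 2.4·0.75·0.75·65 = 87.75 kips.
  Edge l_c = 1.375 − 0.8125/2 = 0.9688 → r_n = 56.67 kips; interior l_c = 3 − 0.8125 = 2.188 → r_n = 87.75 kips.
  R_n,bearing = 1·56.67 + 3·87.75 = 319.9 kips → 0.75 × 319.9 = 240 kips.
Bolt shear governs: 111 kips.

111 kips (bolt shear governs)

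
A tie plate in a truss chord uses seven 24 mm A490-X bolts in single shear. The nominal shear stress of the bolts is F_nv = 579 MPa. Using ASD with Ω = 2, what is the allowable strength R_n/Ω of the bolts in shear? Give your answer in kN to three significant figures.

A_b = π × 24² / 4 = 452.4 mm².
R_n = F_nv · A_b · n · n_s = 579 × 452.4 × 7 × 1 / 1000 = 1834 kN.
Allowable strength R_n/Ω = 1834 / 2 = 917 kN.

917 kN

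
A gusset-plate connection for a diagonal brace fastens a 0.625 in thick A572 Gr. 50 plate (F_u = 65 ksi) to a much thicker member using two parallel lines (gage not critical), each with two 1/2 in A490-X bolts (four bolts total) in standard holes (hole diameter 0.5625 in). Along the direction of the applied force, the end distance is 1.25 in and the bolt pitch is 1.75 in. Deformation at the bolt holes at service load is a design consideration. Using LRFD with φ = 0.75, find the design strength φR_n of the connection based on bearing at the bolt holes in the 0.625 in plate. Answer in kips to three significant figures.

144 kips

Per bolt r_n = 1.2 l_c t F_u ≤ 2.4 d t F_u; upper limit = 2.4 × 0.5 × 0.625 × 65 = 48.75 kips.
Edge bolt: l_c = 1.25 − 0.5625/2 = 0.9688 in → 1.2 × 0.9688 × 0.625 × 65 = 47.23 → r_n = 47.23 kips.
Interior bolts: l_c = 1.75 − 0.5625 = 1.188 in → 1.2 × 1.188 × 0.625 × 65 = 57.89 → r_n = 48.75 kips.
R_n = 2 × 47.23 + 2 × 48.75 = 192 kips.
Design strength φR_n = 0.75 × 192 = 144 kips.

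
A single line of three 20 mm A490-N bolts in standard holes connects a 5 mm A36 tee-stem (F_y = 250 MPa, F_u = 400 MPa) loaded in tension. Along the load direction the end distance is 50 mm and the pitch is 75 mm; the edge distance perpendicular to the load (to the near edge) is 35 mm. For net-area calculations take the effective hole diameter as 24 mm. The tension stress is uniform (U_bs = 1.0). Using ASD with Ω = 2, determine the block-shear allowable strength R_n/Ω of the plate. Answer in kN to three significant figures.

98 kN

Shear plane L_v = 50 + 2·75 = 200 mm; A_gv = 200 × 5 = 1000 mm².
A_nv = (200 − 2.5·24) × 5 = 700 mm².
A_nt = (35 − 0.5·24) × 5 = 115 mm².
0.6 F_u A_nv = 168 kN; 0.6 F_y A_gv = 150 kN → shear yielding governs the shear term.
R_n = 150 + 1.0 × 400 × 115 / 1000 = 196 kN.
Allowable strength R_n/Ω = 196 / 2 = 98 kN.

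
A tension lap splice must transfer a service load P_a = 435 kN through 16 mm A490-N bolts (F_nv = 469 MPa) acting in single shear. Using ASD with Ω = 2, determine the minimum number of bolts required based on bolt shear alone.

A_b = π·16²/4 = 201.1 mm².
Per-bolt allowable strength R_n/Ω = 469 × 201.1 × 1 / 1000 / 2 = 47.15 kN.
n ≥ 435 / 47.15 = 9.226 → use 10 bolts.

10 bolts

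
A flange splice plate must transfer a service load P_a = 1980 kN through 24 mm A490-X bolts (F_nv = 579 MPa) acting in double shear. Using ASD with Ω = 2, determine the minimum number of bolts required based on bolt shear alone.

8 bolts

A_b = π·24²/4 = 452.4 mm².
Per-bolt allowable strength R_n/Ω = 579 × 452.4 × 2 / 1000 / 2 = 261.9 kN.
n ≥ 1980 / 261.9 = 7.559 → use 8 bolts.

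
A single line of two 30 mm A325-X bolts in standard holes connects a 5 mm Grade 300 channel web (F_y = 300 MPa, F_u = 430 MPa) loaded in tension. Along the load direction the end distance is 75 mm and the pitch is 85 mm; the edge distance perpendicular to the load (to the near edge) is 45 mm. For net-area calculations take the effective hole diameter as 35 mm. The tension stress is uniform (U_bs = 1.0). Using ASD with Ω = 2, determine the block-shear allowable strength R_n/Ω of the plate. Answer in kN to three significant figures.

98.9 kN

Shear plane L_v = 75 + 1·85 = 160 mm; A_gv = 160 × 5 = 800 mm².
A_nv = (160 − 1.5·35) × 5 = 537.5 mm².
A_nt = (45 − 0.5·35) × 5 = 137.5 mm².
0.6 F_u A_nv = 138.7 kN; 0.6 F_y A_gv = 144 kN → shear rupture governs the shear term.
R_n = 138.7 + 1.0 × 430 × 137.5 / 1000 = 197.8 kN.
Allowable strength R_n/Ω = 197.8 / 2 = 98.9 kN.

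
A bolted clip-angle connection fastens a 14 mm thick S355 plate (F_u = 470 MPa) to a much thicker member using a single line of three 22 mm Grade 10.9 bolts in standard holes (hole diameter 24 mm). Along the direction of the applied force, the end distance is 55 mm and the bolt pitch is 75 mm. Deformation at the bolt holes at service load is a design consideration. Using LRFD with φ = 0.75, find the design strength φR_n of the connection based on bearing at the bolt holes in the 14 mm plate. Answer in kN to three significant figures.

Per bolt r_n = 1.2 l_c t F_u ≤ 2.4 d t F_u; upper limit = 2.4 × 22 × 14 × 470 / 1000 = 347.4 kN.
Edge bolt: l_c = 55 − 24/2 = 43 mm → 1.2 × 43 × 14 × 470 / 1000 = 339.5 → r_n = 339.5 kN.
Interior bolts: l_c = 75 − 24 = 51 mm → 1.2 × 51 × 14 × 470 / 1000 = 402.7 → r_n = 347.4 kN.
R_n = 1 × 339.5 + 2 × 347.4 = 1034 kN.
Design strength φR_n = 0.75 × 1034 = 776 kN.

776 kN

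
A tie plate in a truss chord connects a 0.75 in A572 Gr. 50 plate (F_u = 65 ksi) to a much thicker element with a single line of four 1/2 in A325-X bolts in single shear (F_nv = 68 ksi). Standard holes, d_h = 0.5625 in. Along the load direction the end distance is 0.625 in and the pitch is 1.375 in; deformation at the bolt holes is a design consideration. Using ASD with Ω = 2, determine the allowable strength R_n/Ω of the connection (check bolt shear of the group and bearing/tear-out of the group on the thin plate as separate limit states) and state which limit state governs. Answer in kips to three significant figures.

26.7 kips (bolt shear governs)

Bolt shear: A_b = π·0.5²/4 = 0.1963 in²; R_n = 68 × 0.1963 × 4 × 1 = 53.41 kips → 53.41 / 2 = 26.7 kips.
Bearing (1.2 l_c t F_u ≤ 2.4 d t F_u): upper limit = 2.4·0.5·0.75·65 = 58.5 kips.
  Edge l_c = 0.625 − 0.5625/2 = 0.3438 → r_n = 20.11 kips; interior l_c = 1.375 − 0.5625 = 0.8125 → r_n = 47.53 kips.
  R_n,bearing = 1·20.11 + 3·47.53 = 162.7 kips → 162.7 / 2 = 81.4 kips.
Bolt shear governs: 26.7 kips.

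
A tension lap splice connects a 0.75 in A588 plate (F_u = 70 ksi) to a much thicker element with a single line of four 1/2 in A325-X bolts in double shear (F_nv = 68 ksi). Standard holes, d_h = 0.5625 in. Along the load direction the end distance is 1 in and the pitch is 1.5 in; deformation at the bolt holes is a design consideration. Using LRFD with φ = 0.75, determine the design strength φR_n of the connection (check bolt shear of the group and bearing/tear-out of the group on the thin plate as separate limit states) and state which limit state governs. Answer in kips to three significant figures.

Bolt shear: A_b = π·0.5²/4 = 0.1963 in²; R_n = 68 × 0.1963 × 4 × 2 = 106.8 kips → 0.75 × 106.8 = 80.1 kips.
Bearing (1.2 l_c t F_u ≤ 2.4 d t F_u): upper limit = 2.4·0.5·0.75·70 = 63 kips.
  Edge l_c = 1 − 0.5625/2 = 0.7188 → r_n = 45.28 kips; interior l_c = 1.5 − 0.5625 = 0.9375 → r_n = 59.06 kips.
  R_n,bearing = 1·45.28 + 3·59.06 = 222.5 kips → 0.75 × 222.5 = 167 kips.
Bolt shear governs: 80.1 kips.

80.1 kips (bolt shear governs)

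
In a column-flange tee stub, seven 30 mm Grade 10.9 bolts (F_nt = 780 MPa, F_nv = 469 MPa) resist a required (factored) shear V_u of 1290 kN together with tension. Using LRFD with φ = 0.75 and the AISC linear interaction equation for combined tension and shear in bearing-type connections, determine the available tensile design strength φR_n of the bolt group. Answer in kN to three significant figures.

A_b = π·30²/4 = 706.9 mm²; f_rv = 1290 × 1000 / (7 × 706.9) = 260.7 MPa.
F'_nt = 1.3 F_nt − (F_nt / φF_nv) f_rv = 1.3·780 − (780/(0.75·469))·260.7 = 435.9 MPa, capped at F_nt → F'_nt = 435.9 MPa.
R_n = F'_nt · A_b · n = 435.9 × 706.9 × 7 / 1000 = 2157 kN.
Design strength φR_n = 0.75 × 2157 = 1620 kN.

1620 kN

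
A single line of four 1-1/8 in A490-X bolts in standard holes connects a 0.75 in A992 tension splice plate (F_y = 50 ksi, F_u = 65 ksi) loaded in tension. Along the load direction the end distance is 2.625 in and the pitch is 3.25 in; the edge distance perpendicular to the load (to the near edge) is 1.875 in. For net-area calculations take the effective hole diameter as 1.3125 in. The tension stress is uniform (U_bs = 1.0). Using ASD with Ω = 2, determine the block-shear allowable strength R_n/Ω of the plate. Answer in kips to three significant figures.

Shear plane L_v = 2.625 + 3·3.25 = 12.38 in; A_gv = 12.38 × 0.75 = 9.281 in².
A_nv = (12.38 − 3.5·1.3125) × 0.75 = 5.836 in².
A_nt = (1.875 − 0.5·1.3125) × 0.75 = 0.9141 in².
0.6 F_u A_nv = 227.6 kips; 0.6 F_y A_gv = 278.4 kips → shear rupture governs the shear term.
R_n = 227.6 + 1.0 × 65 × 0.9141 = 287 kips.
Allowable strength R_n/Ω = 287 / 2 = 144 kips.

144 kips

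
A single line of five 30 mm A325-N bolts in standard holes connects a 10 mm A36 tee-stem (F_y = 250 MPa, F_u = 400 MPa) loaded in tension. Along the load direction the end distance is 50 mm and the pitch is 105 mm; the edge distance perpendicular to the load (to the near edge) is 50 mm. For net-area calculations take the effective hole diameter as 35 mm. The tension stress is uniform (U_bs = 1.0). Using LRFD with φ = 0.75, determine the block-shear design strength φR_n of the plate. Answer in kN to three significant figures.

626 kN

Shear plane L_v = 50 + 4·105 = 470 mm; A_gv = 470 × 10 = 4700 mm².
A_nv = (470 − 4.5·35) × 10 = 3125 mm².
A_nt = (50 − 0.5·35) × 10 = 325 mm².
0.6 F_u A_nv = 750 kN; 0.6 F_y A_gv = 705 kN → shear yielding governs the shear term.
R_n = 705 + 1.0 × 400 × 325 / 1000 = 835 kN.
Design strength φR_n = 0.75 × 835 = 626 kN.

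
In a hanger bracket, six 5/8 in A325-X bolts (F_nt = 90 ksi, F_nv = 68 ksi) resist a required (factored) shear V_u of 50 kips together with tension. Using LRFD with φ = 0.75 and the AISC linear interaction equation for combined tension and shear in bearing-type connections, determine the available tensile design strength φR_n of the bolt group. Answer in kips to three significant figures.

A_b = π·0.625²/4 = 0.3068 in²; f_rv = 50 / (6 × 0.3068) = 27.16 ksi.
F'_nt = 1.3 F_nt − (F_nt / φF_nv) f_rv = 1.3·90 − (90/(0.75·68))·27.16 = 69.07 ksi, capped at F_nt → F'_nt = 69.07 ksi.
R_n = F'_nt · A_b · n = 69.07 × 0.3068 × 6 = 127.1 kips.
Design strength φR_n = 0.75 × 127.1 = 95.4 kips.

95.4 kips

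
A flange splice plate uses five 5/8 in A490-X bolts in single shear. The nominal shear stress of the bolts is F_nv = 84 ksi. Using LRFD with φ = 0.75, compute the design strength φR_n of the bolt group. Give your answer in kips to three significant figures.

96.6 kips

A_b = π × 0.625² / 4 = 0.3068 in².
R_n = F_nv · A_b · n · n_s = 84 × 0.3068 × 5 × 1 = 128.9 kips.
Design strength φR_n = 0.75 × 128.9 = 96.6 kips.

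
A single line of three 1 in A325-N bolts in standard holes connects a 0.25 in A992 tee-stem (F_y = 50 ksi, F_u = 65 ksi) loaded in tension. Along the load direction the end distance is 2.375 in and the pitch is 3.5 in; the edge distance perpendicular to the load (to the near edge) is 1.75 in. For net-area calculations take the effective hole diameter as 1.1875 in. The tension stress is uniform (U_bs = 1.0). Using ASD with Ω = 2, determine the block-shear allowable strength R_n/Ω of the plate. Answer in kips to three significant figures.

40.6 kips

Shear plane L_v = 2.375 + 2·3.5 = 9.375 in; A_gv = 9.375 × 0.25 = 2.344 in².
A_nv = (9.375 − 2.5·1.1875) × 0.25 = 1.602 in².
A_nt = (1.75 − 0.5·1.1875) × 0.25 = 0.2891 in².
0.6 F_u A_nv = 62.46 kips; 0.6 F_y A_gv = 70.31 kips → shear rupture governs the shear term.
R_n = 62.46 + 1.0 × 65 × 0.2891 = 81.25 kips.
Allowable strength R_n/Ω = 81.25 / 2 = 40.6 kips.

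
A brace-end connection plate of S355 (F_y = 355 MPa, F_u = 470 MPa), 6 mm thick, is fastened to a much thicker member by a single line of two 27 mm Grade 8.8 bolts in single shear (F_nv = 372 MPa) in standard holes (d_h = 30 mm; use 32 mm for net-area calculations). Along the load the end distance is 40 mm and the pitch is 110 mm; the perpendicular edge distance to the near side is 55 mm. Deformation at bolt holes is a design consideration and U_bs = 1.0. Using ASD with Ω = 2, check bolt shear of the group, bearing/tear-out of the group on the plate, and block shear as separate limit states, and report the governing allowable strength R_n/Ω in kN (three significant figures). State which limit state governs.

Bolt shear: A_b = π·27²/4 = 572.6 mm²; R_n = 372 × 572.6 × 2 × 1 / 1000 = 426 kN → 426 / 2 = 213 kN.
Bearing: edge l_c = 25, r_n = 84.6 kN; interior l_c = 80, r_n = 182.7 kN; R_n = 84.6 + 1·182.7 = 267.3 kN → 134 kN.
Block shear: A_gv = 900, A_nv = 612, A_nt = 234 mm²; R_n = min(0.6F_uA_nv, 0.6F_yA_gv) + U_bs·F_u·A_nt = 282.6 kN → 141 kN.
Bearing governs: 134 kN.

134 kN (bearing governs)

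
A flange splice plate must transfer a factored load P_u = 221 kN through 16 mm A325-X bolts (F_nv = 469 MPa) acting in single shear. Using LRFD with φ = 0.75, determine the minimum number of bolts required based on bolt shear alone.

A_b = π·16²/4 = 201.1 mm².
Per-bolt design strength φR_n = 0.75 × 469 × 201.1 × 1 / 1000 = 70.72 kN.
n ≥ 221 / 70.72 = 3.125 → use 4 bolts.

4 bolts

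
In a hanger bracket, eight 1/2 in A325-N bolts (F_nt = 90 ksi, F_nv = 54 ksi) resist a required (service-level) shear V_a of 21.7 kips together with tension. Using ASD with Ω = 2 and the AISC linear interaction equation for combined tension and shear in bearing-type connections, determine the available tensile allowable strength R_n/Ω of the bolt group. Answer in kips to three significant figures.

A_b = π·0.5²/4 = 0.1963 in²; f_rv = 21.7 / (8 × 0.1963) = 13.81 ksi.
F'_nt = 1.3 F_nt − (Ω F_nt / F_nv) f_rv = 1.3·90 − (2·90/54)·13.81 = 70.95 ksi, capped at F_nt → F'_nt = 70.95 ksi.
R_n = F'_nt · A_b · n = 70.95 × 0.1963 × 8 = 111.4 kips.
Allowable strength R_n/Ω = 111.4 / 2 = 55.7 kips.

55.7 kips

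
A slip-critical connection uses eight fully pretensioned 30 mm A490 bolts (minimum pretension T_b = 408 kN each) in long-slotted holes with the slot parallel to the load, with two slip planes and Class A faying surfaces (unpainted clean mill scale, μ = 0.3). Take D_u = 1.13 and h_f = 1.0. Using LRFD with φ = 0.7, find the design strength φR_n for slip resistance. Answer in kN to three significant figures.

R_n = μ · D_u · h_f · T_b · n_s · n_b = 0.3 × 1.13 × 1.0 × 408 × 2 × 8 = 2213 kN.
Design strength φR_n = 0.7 × 2213 = 1550 kN.

1550 kN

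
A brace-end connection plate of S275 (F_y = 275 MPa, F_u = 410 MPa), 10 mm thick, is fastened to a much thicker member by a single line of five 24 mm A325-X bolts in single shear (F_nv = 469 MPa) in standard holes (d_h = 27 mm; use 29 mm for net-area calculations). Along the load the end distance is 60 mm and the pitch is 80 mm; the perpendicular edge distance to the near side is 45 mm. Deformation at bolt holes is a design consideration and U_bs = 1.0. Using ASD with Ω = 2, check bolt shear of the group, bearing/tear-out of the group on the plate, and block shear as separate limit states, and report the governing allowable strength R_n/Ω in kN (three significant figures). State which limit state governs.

369 kN (block shear governs)

Bolt shear: A_b = π·24²/4 = 452.4 mm²; R_n = 469 × 452.4 × 5 × 1 / 1000 = 1061 kN → 1061 / 2 = 530 kN.
Bearing: edge l_c = 46.5, r_n = 228.8 kN; interior l_c = 53, r_n = 236.2 kN; R_n = 228.8 + 4·236.2 = 1173 kN → 587 kN.
Block shear: A_gv = 3800, A_nv = 2495, A_nt = 305 mm²; R_n = min(0.6F_uA_nv, 0.6F_yA_gv) + U_bs·F_u·A_nt = 738.8 kN → 369 kN.
Block shear governs: 369 kN.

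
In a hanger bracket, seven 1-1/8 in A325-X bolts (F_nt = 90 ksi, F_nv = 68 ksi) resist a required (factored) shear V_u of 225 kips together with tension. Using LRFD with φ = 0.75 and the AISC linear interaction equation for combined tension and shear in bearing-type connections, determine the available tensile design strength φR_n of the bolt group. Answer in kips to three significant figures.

A_b = π·1.125²/4 = 0.994 in²; f_rv = 225 / (7 × 0.994) = 32.34 ksi.
F'_nt = 1.3 F_nt − (F_nt / φF_nv) f_rv = 1.3·90 − (90/(0.75·68))·32.34 = 59.94 ksi, capped at F_nt → F'_nt = 59.94 ksi.
R_n = F'_nt · A_b · n = 59.94 × 0.994 × 7 = 417 kips.
Design strength φR_n = 0.75 × 417 = 313 kips.

313 kips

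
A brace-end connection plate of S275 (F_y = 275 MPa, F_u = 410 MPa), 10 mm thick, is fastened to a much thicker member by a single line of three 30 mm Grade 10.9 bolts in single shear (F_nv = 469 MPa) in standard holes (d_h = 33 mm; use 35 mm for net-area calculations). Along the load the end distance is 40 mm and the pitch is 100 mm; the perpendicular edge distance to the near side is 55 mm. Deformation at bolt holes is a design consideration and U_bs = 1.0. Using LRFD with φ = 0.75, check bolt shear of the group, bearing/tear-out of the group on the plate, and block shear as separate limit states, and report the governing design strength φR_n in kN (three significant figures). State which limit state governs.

397 kN (block shear governs)

Bolt shear: A_b = π·30²/4 = 706.9 mm²; R_n = 469 × 706.9 × 3 × 1 / 1000 = 994.5 kN → 0.75 × 994.5 = 746 kN.
Bearing: edge l_c = 23.5, r_n = 115.6 kN; interior l_c = 67, r_n = 295.2 kN; R_n = 115.6 + 2·295.2 = 706 kN → 530 kN.
Block shear: A_gv = 2400, A_nv = 1525, A_nt = 375 mm²; R_n = min(0.6F_uA_nv, 0.6F_yA_gv) + U_bs·F_u·A_nt = 528.9 kN → 397 kN.
Block shear governs: 397 kN.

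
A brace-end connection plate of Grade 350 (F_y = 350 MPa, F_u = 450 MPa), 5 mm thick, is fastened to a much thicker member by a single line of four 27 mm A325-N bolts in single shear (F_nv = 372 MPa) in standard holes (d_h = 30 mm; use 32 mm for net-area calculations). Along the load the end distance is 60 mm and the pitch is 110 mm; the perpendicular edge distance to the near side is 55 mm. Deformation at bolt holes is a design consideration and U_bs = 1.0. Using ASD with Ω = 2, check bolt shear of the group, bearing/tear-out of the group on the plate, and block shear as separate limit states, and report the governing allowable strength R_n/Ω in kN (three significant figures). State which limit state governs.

Bolt shear: A_b = π·27²/4 = 572.6 mm²; R_n = 372 × 572.6 × 4 × 1 / 1000 = 852 kN → 852 / 2 = 426 kN.
Bearing: edge l_c = 45, r_n = 121.5 kN; interior l_c = 80, r_n = 145.8 kN; R_n = 121.5 + 3·145.8 = 558.9 kN → 279 kN.
Block shear: A_gv = 1950, A_nv = 1390, A_nt = 195 mm²; R_n = min(0.6F_uA_nv, 0.6F_yA_gv) + U_bs·F_u·A_nt = 463.1 kN → 232 kN.
Block shear governs: 232 kN.

232 kN (block shear governs)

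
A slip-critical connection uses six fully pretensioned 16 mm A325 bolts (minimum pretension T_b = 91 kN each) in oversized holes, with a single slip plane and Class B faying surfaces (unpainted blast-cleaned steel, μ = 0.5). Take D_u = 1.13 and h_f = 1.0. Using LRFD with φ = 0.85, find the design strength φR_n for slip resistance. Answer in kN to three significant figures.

R_n = μ · D_u · h_f · T_b · n_s · n_b = 0.5 × 1.13 × 1.0 × 91 × 1 × 6 = 308.5 kN.
Design strength φR_n = 0.85 × 308.5 = 262 kN.

262 kN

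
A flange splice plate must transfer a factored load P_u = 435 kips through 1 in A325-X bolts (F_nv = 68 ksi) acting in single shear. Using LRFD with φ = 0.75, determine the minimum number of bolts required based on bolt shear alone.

A_b = π·1²/4 = 0.7854 in².
Per-bolt design strength φR_n = 0.75 × 68 × 0.7854 × 1 = 40.06 kips.
n ≥ 435 / 40.06 = 10.86 → use 11 bolts.

11 bolts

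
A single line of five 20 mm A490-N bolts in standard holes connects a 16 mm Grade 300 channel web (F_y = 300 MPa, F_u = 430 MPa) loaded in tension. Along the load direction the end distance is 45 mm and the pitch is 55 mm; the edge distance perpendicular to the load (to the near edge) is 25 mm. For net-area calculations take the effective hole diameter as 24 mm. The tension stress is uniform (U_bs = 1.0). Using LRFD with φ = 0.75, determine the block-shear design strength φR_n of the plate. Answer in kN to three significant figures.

Shear plane L_v = 45 + 4·55 = 265 mm; A_gv = 265 × 16 = 4240 mm².
A_nv = (265 − 4.5·24) × 16 = 2512 mm².
A_nt = (25 − 0.5·24) × 16 = 208 mm².
0.6 F_u A_nv = 648.1 kN; 0.6 F_y A_gv = 763.2 kN → shear rupture governs the shear term.
R_n = 648.1 + 1.0 × 430 × 208 / 1000 = 737.5 kN.
Design strength φR_n = 0.75 × 737.5 = 553 kN.

553 kN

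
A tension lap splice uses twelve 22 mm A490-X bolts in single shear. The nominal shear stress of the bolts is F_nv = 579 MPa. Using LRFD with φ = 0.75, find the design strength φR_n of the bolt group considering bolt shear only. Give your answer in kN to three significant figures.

1980 kN

A_b = π × 22² / 4 = 380.1 mm².
R_n = F_nv · A_b · n · n_s = 579 × 380.1 × 12 × 1 / 1000 = 2641 kN.
Design strength φR_n = 0.75 × 2641 = 1980 kN.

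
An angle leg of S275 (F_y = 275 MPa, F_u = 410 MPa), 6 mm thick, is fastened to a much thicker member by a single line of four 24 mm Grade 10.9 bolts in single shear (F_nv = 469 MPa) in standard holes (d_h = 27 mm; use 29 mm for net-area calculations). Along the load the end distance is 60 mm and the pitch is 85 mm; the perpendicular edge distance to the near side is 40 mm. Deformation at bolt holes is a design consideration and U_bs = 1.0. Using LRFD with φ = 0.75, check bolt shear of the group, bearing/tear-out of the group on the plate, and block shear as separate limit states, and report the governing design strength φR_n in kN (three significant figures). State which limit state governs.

281 kN (block shear governs)

Bolt shear: A_b = π·24²/4 = 452.4 mm²; R_n = 469 × 452.4 × 4 × 1 / 1000 = 848.7 kN → 0.75 × 848.7 = 637 kN.
Bearing: edge l_c = 46.5, r_n = 137.3 kN; interior l_c = 58, r_n = 141.7 kN; R_n = 137.3 + 3·141.7 = 562.4 kN → 422 kN.
Block shear: A_gv = 1890, A_nv = 1281, A_nt = 153 mm²; R_n = min(0.6F_uA_nv, 0.6F_yA_gv) + U_bs·F_u·A_nt = 374.6 kN → 281 kN.
Block shear governs: 281 kN.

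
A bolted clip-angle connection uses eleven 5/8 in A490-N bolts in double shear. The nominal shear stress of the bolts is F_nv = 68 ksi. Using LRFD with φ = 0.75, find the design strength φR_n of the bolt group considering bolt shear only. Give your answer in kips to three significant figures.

A_b = π × 0.625² / 4 = 0.3068 in².
R_n = F_nv · A_b · n · n_s = 68 × 0.3068 × 11 × 2 = 459 kips.
Design strength φR_n = 0.75 × 459 = 344 kips.

344 kips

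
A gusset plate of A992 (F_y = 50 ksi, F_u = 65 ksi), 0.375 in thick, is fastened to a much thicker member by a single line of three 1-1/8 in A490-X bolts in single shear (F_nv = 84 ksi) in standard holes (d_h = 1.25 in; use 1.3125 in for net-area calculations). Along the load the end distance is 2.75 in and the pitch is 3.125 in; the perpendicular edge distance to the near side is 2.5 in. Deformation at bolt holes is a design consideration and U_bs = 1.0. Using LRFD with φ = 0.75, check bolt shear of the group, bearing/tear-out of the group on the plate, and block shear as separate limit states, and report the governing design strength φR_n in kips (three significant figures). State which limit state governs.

96.4 kips (block shear governs)

Bolt shear: A_b = π·1.125²/4 = 0.994 in²; R_n = 84 × 0.994 × 3 × 1 = 250.5 kips → 0.75 × 250.5 = 188 kips.
Bearing: edge l_c = 2.125, r_n = 62.16 kips; interior l_c = 1.875, r_n = 54.84 kips; R_n = 62.16 + 2·54.84 = 171.8 kips → 129 kips.
Block shear: A_gv = 3.375, A_nv = 2.145, A_nt = 0.6914 in²; R_n = min(0.6F_uA_nv, 0.6F_yA_gv) + U_bs·F_u·A_nt = 128.6 kips → 96.4 kips.
Block shear governs: 96.4 kips.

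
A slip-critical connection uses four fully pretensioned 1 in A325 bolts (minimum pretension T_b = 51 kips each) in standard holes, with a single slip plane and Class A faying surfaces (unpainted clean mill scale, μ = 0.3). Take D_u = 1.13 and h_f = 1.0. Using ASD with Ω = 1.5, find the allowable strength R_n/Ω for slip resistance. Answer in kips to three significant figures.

46.1 kips

R_n = μ · D_u · h_f · T_b · n_s · n_b = 0.3 × 1.13 × 1.0 × 51 × 1 × 4 = 69.16 kips.
Allowable strength R_n/Ω = 69.16 / 1.5 = 46.1 kips.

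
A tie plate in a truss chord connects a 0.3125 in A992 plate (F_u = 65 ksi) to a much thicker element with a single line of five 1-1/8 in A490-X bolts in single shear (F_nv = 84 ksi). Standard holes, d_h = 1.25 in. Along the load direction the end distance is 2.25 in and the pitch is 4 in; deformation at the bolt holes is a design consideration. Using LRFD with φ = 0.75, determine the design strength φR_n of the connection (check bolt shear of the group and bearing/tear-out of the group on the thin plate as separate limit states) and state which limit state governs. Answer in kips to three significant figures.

194 kips (bearing governs)

Bolt shear: A_b = π·1.125²/4 = 0.994 in²; R_n = 84 × 0.994 × 5 × 1 = 417.5 kips → 0.75 × 417.5 = 313 kips.
Bearing (1.2 l_c t F_u ≤ 2.4 d t F_u): upper limit = 2.4·1.125·0.3125·65 = 54.84 kips.
  Edge l_c = 2.25 − 1.25/2 = 1.625 → r_n = 39.61 kips; interior l_c = 4 − 1.25 = 2.75 → r_n = 54.84 kips.
  R_n,bearing = 1·39.61 + 4·54.84 = 259 kips → 0.75 × 259 = 194 kips.
Bearing governs: 194 kips.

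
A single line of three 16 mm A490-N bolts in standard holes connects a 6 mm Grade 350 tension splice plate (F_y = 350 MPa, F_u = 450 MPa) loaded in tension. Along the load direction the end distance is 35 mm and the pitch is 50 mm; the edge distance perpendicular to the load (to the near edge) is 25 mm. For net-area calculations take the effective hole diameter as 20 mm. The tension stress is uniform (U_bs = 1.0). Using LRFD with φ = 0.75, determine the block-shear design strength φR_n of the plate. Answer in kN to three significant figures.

Shear plane L_v = 35 + 2·50 = 135 mm; A_gv = 135 × 6 = 810 mm².
A_nv = (135 − 2.5·20) × 6 = 510 mm².
A_nt = (25 − 0.5·20) × 6 = 90 mm².
0.6 F_u A_nv = 137.7 kN; 0.6 F_y A_gv = 170.1 kN → shear rupture governs the shear term.
R_n = 137.7 + 1.0 × 450 × 90 / 1000 = 178.2 kN.
Design strength φR_n = 0.75 × 178.2 = 134 kN.

134 kN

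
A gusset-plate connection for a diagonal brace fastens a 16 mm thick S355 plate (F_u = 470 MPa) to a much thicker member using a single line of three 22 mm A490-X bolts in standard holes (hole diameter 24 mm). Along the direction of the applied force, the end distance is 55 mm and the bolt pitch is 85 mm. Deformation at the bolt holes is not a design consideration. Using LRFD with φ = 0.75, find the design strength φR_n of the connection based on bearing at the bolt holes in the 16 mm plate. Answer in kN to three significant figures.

1110 kN

Per bolt r_n = 1.5 l_c t F_u ≤ 3.0 d t F_u; upper limit = 3.0 × 22 × 16 × 470 / 1000 = 496.3 kN.
Edge bolt: l_c = 55 − 24/2 = 43 mm → 1.5 × 43 × 16 × 470 / 1000 = 485 → r_n = 485 kN.
Interior bolts: l_c = 85 − 24 = 61 mm → 1.5 × 61 × 16 × 470 / 1000 = 688.1 → r_n = 496.3 kN.
R_n = 1 × 485 + 2 × 496.3 = 1478 kN.
Design strength φR_n = 0.75 × 1478 = 1110 kN.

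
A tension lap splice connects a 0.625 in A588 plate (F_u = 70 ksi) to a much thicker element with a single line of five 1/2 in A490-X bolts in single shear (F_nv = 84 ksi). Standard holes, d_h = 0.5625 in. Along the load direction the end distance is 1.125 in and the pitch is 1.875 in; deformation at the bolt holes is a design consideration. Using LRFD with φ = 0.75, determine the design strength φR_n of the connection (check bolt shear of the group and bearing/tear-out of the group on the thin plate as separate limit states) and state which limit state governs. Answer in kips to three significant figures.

61.9 kips (bolt shear governs)

Bolt shear: A_b = π·0.5²/4 = 0.1963 in²; R_n = 84 × 0.1963 × 5 × 1 = 82.47 kips → 0.75 × 82.47 = 61.9 kips.
Bearing (1.2 l_c t F_u ≤ 2.4 d t F_u): upper limit = 2.4·0.5·0.625·70 = 52.5 kips.
  Edge l_c = 1.125 − 0.5625/2 = 0.8438 → r_n = 44.3 kips; interior l_c = 1.875 − 0.5625 = 1.312 → r_n = 52.5 kips.
  R_n,bearing = 1·44.3 + 4·52.5 = 254.3 kips → 0.75 × 254.3 = 191 kips.
Bolt shear governs: 61.9 kips.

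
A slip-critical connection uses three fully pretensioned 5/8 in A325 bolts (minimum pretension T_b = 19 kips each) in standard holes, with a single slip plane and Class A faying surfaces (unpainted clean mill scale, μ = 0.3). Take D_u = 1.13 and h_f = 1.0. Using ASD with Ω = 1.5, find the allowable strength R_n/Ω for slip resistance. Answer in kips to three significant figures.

12.9 kips

R_n = μ · D_u · h_f · T_b · n_s · n_b = 0.3 × 1.13 × 1.0 × 19 × 1 × 3 = 19.32 kips.
Allowable strength R_n/Ω = 19.32 / 1.5 = 12.9 kips.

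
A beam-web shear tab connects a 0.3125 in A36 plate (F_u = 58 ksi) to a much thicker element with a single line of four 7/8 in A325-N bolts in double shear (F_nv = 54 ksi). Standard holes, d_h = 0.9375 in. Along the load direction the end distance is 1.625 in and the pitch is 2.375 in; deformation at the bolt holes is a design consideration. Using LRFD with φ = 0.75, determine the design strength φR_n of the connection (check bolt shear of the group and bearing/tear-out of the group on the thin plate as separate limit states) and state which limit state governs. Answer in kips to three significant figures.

89.2 kips (bearing governs)

Bolt shear: A_b = π·0.875²/4 = 0.6013 in²; R_n = 54 × 0.6013 × 4 × 2 = 259.8 kips → 0.75 × 259.8 = 195 kips.
Bearing (1.2 l_c t F_u ≤ 2.4 d t F_u): upper limit = 2.4·0.875·0.3125·58 = 38.06 kips.
  Edge l_c = 1.625 − 0.9375/2 = 1.156 → r_n = 25.15 kips; interior l_c = 2.375 − 0.9375 = 1.438 → r_n = 31.27 kips.
  R_n,bearing = 1·25.15 + 3·31.27 = 118.9 kips → 0.75 × 118.9 = 89.2 kips.
Bearing governs: 89.2 kips.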